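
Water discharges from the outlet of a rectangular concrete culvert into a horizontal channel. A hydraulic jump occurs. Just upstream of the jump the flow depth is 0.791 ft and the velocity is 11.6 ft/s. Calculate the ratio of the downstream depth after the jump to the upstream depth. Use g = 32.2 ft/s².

y₂/y₁ = 2.79

Fr₁ = V₁/√(g·y₁) = 11.6/√(32.2×0.791) = 2.30.
By Bélanger, y₂/y₁ = ½[√(1 + 8Fr₁²) − 1] = ½[√43.26 − 1] = 2.79.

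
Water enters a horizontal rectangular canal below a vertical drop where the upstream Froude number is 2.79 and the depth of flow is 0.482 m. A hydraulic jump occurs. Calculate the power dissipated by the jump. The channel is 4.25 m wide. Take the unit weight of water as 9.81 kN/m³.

P = 64.2 kW

Fr₁ = 2.79 (given).
Sequent-depth ratio: y₂/y₁ = ½[√(1 + 8Fr₁²) − 1] = ½[√63.27 − 1] = 3.48.
y₂ = 3.48 × 0.482 = 1.68 m.
V₁ = Fr₁·√(g·y₁) = 2.79×√(9.81×0.482) = 6.07 m/s; q = V₁·y₁ = 2.92 m²/s. V₂ = q/y₂ = 2.92/1.68 = 1.74 m/s. E₁ = y₁ + V₁²/2g = 2.36 m; E₂ = y₂ + V₂²/2g = 1.83 m. ΔE = E₁ − E₂ = 0.527 m.
Q = q·b = 2.92 × 4.25 = 12.4 m³/s. P = γ·Q·ΔE = 9.81 × 12.4 × 0.527 = 64.2 kW.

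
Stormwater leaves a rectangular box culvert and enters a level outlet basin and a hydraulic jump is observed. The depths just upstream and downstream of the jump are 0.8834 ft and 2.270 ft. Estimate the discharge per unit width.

For a rectangular channel the momentum equation gives q² = ½·g·y₁·y₂·(y₁ + y₂) = ½×32.2×0.8834×2.270×3.153 = 101.8.
q = √101.8 = 10.09 ft²/s.

q = 10.09 ft²/s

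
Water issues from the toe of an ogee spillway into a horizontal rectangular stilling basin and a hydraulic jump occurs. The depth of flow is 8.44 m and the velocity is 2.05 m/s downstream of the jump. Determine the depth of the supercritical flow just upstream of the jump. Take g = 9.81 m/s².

Fr₂ = V₂/√(g·y₂) = 2.05/√(9.81×8.44) = 0.225.
From the momentum equation (using Fr₂), y₁/y₂ = ½[√(1 + 8Fr₂²) − 1] = ½[√1.406 − 1] = 0.0929.
y₁ = 0.0929 × 8.44 = 0.784 m.

y₁ = 0.784 m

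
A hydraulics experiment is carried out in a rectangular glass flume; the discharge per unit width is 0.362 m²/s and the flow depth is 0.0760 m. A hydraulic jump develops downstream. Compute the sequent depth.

y₂ = 0.556 m

V₁ = q/y₁ = 0.362/0.0760 = 4.76 m/s. Fr₁ = V₁/√(g·y₁) = 4.76/√(9.81×0.0760) = 5.52.
From the momentum equation for a rectangular channel, y₂/y₁ = ½[√(1 + 8Fr₁²) − 1] = ½[√244.4 − 1] = 7.32.
y₂ = 7.32 × 0.0760 = 0.556 m.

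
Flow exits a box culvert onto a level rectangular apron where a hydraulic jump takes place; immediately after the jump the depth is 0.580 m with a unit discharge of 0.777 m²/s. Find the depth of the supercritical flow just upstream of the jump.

y₁ = 0.254 m

V₂ = q/y₂ = 0.777/0.580 = 1.34 m/s; Fr₂ = V₂/√(g·y₂) = 0.562.
From the momentum equation (using Fr₂), y₁/y₂ = ½[√(1 + 8Fr₂²) − 1] = ½[√3.523 − 1] = 0.439.
y₁ = 0.439 × 0.580 = 0.254 m.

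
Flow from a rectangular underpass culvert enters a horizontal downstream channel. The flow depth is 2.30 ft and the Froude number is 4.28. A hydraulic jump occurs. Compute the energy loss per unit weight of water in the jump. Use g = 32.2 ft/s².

Fr₁ = 4.28 (given).
From the momentum equation for a rectangular channel, y₂/y₁ = ½[√(1 + 8Fr₁²) − 1] = ½[√147.5 − 1] = 5.57.
y₂ = 5.57 × 2.30 = 12.8 ft.
V₁ = Fr₁·√(g·y₁) = 4.28×√(32.2×2.30) = 36.8 ft/s; q = V₁·y₁ = 84.7 ft²/s. V₂ = q/y₂ = 84.7/12.8 = 6.61 ft/s. E₁ = y₁ + V₁²/2g = 23.4 ft; E₂ = y₂ + V₂²/2g = 13.5 ft. ΔE = E₁ − E₂ = 9.87 ft.

ΔE = 9.87 ft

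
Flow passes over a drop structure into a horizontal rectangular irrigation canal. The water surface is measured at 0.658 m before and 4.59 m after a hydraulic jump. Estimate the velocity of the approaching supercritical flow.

V₁ = 13.4 m/s

For a rectangular channel the momentum equation gives q² = ½·g·y₁·y₂·(y₁ + y₂) = ½×9.81×0.658×4.59×5.25 = 77.7.
q = √77.7 = 8.82 m²/s.
V₁ = q/y₁ = 8.82/0.658 = 13.4 m/s.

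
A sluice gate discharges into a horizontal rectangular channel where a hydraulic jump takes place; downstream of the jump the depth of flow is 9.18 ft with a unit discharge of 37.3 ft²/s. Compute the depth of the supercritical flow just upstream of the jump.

V₂ = q/y₂ = 37.3/9.18 = 4.06 ft/s; Fr₂ = V₂/√(g·y₂) = 0.236.
Applying the sequent-depth relation in reverse, y₁/y₂ = ½[√(1 + 8Fr₂²) − 1] = ½[√1.447 − 1] = 0.101.
y₁ = 0.101 × 9.18 = 0.931 ft.

y₁ = 0.931 ft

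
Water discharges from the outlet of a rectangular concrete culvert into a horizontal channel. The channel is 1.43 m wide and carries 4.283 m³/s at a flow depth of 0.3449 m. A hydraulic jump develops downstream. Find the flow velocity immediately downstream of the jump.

V₂ = 1.402 m/s

q = Q/b = 4.283/1.43 = 2.995 m²/s; V₁ = q/y₁ = 8.684 m/s. Fr₁ = V₁/√(g·y₁) = 4.721.
By Bélanger, y₂/y₁ = ½[√(1 + 8Fr₁²) − 1] = ½[√179.31 − 1] = 6.195.
y₂ = 6.195 × 0.3449 = 2.137 m.
V₂ = q/y₂ = 2.995/2.137 = 1.402 m/s.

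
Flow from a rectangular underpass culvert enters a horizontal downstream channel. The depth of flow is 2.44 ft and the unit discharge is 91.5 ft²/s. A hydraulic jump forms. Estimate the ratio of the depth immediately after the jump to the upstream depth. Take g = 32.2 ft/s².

V₁ = q/y₁ = 91.5/2.44 = 37.5 ft/s. Fr₁ = V₁/√(g·y₁) = 37.5/√(32.2×2.44) = 4.23.
From the momentum equation for a rectangular channel, y₂/y₁ = ½[√(1 + 8Fr₁²) − 1] = ½[√144.2 − 1] = 5.50.

y₂/y₁ = 5.50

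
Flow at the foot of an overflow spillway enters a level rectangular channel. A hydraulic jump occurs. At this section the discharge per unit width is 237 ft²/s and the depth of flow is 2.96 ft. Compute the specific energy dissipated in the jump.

ΔE = 68.8 ft

V₁ = q/y₁ = 237/2.96 = 80.1 ft/s. Fr₁ = V₁/√(g·y₁) = 80.1/√(32.2×2.96) = 8.20.
Conjugate-depth relation: y₂/y₁ = ½[√(1 + 8Fr₁²) − 1] = ½[√539.1 − 1] = 11.1.
y₂ = 11.1 × 2.96 = 32.9 ft.
Head loss: ΔE = (y₂ − y₁)³/(4y₁y₂) = (32.9 − 2.96)³/(4×2.96×32.9) = 26793/389 = 68.8 ft.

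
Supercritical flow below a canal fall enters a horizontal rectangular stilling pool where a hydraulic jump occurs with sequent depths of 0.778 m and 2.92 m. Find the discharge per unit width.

For a rectangular channel the momentum equation gives q² = ½·g·y₁·y₂·(y₁ + y₂) = ½×9.81×0.778×2.92×3.70 = 41.2.
q = √41.2 = 6.42 m²/s.

q = 6.42 m²/s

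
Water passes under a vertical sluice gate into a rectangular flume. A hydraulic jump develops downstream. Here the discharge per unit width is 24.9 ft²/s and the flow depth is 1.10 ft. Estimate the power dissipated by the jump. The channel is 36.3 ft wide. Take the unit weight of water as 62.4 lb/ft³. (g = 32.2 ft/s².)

P = 342 hp

V₁ = q/y₁ = 24.9/1.10 = 22.6 ft/s. Fr₁ = V₁/√(g·y₁) = 22.6/√(32.2×1.10) = 3.80.
Sequent-depth ratio: y₂/y₁ = ½[√(1 + 8Fr₁²) − 1] = ½[√116.7 − 1] = 4.90.
y₂ = 4.90 × 1.10 = 5.39 ft.
Head loss: ΔE = (y₂ − y₁)³/(4y₁y₂) = (5.39 − 1.10)³/(4×1.10×5.39) = 79.1/23.7 = 3.33 ft.
Q = q·b = 24.9 × 36.3 = 904 cfs. P = γ·Q·ΔE/550 = 62.4 × 904 × 3.33 / 550 = 342 hp.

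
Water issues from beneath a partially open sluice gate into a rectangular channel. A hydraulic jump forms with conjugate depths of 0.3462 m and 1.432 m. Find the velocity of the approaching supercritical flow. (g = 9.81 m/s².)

V₁ = 6.006 m/s

For a rectangular channel the momentum equation gives q² = ½·g·y₁·y₂·(y₁ + y₂) = ½×9.81×0.3462×1.432×1.778 = 4.324.
q = √4.324 = 2.079 m²/s.
V₁ = q/y₁ = 2.079/0.3462 = 6.006 m/s.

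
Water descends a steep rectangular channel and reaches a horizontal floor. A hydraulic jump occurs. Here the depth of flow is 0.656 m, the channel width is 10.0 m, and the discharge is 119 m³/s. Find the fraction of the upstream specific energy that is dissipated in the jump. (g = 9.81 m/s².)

q = Q/b = 119/10.0 = 11.9 m²/s; V₁ = q/y₁ = 18.1 m/s. Fr₁ = V₁/√(g·y₁) = 7.15.
Sequent-depth ratio: y₂/y₁ = ½[√(1 + 8Fr₁²) − 1] = ½[√410.1 − 1] = 9.63.
y₂ = 9.63 × 0.656 = 6.31 m.
E₁ = y₁ + V₁²/2g = 17.4 m. ΔE = (y₂ − y₁)³/(4y₁y₂) = 10.9 m. ΔE/E₁ = 10.9/17.4 = 0.627.

ΔE/E₁ = 0.627 (62.7%)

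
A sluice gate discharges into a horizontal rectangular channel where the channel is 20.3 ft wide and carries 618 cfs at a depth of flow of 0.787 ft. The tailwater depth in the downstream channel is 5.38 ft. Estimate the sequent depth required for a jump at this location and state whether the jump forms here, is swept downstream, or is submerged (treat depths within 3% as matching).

q = Q/b = 618/20.3 = 30.4 ft²/s; V₁ = q/y₁ = 38.7 ft/s. Fr₁ = V₁/√(g·y₁) = 7.68.
Bélanger equation: y₂/y₁ = ½[√(1 + 8Fr₁²) − 1] = ½[√473.4 − 1] = 10.4.
y₂ = 10.4 × 0.787 = 8.17 ft.
Tailwater y_tw = 5.38 ft: y_tw < y₂, so the jump is swept downstream.

y₂ = 8.17 ft; the jump is swept downstream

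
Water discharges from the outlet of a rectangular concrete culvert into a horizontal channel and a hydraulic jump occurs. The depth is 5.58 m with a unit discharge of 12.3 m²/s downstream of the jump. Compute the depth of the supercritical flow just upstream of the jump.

V₂ = q/y₂ = 12.3/5.58 = 2.20 m/s; Fr₂ = V₂/√(g·y₂) = 0.298.
Since the conjugate-depth ratio holds either way, y₁/y₂ = ½[√(1 + 8Fr₂²) − 1] = ½[√1.710 − 1] = 0.154.
y₁ = 0.154 × 5.58 = 0.859 m.

y₁ = 0.859 m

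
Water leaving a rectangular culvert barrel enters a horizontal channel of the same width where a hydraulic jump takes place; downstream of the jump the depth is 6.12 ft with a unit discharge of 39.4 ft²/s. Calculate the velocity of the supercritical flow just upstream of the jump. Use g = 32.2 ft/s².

V₂ = q/y₂ = 39.4/6.12 = 6.44 ft/s; Fr₂ = V₂/√(g·y₂) = 0.459.
From the momentum equation (using Fr₂), y₁/y₂ = ½[√(1 + 8Fr₂²) − 1] = ½[√2.683 − 1] = 0.319.
y₁ = 0.319 × 6.12 = 1.95 ft.
V₁ = q/y₁ = 39.4/1.95 = 20.2 ft/s.

V₁ = 20.2 ft/s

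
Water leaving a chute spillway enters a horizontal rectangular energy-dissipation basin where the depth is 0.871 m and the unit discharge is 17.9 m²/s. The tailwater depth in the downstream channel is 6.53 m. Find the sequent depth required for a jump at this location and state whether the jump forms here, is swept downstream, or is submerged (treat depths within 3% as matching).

V₁ = q/y₁ = 17.9/0.871 = 20.6 m/s. Fr₁ = V₁/√(g·y₁) = 20.6/√(9.81×0.871) = 7.03.
Sequent-depth ratio: y₂/y₁ = ½[√(1 + 8Fr₁²) − 1] = ½[√396.4 − 1] = 9.46.
y₂ = 9.46 × 0.871 = 8.24 m.
Tailwater y_tw = 6.53 m: y_tw < y₂, so the jump is swept downstream.

y₂ = 8.24 m; the jump is swept downstream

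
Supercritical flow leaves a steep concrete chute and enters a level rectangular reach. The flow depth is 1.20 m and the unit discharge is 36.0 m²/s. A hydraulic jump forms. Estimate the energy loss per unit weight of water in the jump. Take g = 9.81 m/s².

V₁ = q/y₁ = 36.0/1.20 = 30.0 m/s. Fr₁ = V₁/√(g·y₁) = 30.0/√(9.81×1.20) = 8.74.
Bélanger equation: y₂/y₁ = ½[√(1 + 8Fr₁²) − 1] = ½[√612.6 − 1] = 11.9.
y₂ = 11.9 × 1.20 = 14.3 m.
V₂ = q/y₂ = 36.0/14.3 = 2.53 m/s. E₁ = y₁ + V₁²/2g = 47.1 m; E₂ = y₂ + V₂²/2g = 14.6 m. ΔE = E₁ − E₂ = 32.5 m.

ΔE = 32.5 m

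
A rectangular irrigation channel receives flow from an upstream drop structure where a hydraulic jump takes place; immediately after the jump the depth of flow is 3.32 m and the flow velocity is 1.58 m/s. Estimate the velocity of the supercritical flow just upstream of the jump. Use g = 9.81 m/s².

V₁ = 11.7 m/s

Fr₂ = V₂/√(g·y₂) = 1.58/√(9.81×3.32) = 0.277.
From the momentum equation (using Fr₂), y₁/y₂ = ½[√(1 + 8Fr₂²) − 1] = ½[√1.613 − 1] = 0.135.
y₁ = 0.135 × 3.32 = 0.448 m.
V₁ = q/y₁ = 5.25/0.448 = 11.7 m/s.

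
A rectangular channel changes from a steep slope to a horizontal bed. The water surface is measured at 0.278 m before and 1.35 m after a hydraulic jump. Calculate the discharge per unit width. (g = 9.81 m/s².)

For a rectangular channel the momentum equation gives q² = ½·g·y₁·y₂·(y₁ + y₂) = ½×9.81×0.278×1.35×1.63 = 3.00.
q = √3.00 = 1.73 m²/s.

q = 1.73 m²/s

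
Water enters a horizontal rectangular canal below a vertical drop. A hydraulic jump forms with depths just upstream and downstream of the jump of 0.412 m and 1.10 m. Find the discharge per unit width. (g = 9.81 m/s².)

q = 1.83 m²/s

For a rectangular channel the momentum equation gives q² = ½·g·y₁·y₂·(y₁ + y₂) = ½×9.81×0.412×1.10×1.51 = 3.36.
q = √3.36 = 1.83 m²/s.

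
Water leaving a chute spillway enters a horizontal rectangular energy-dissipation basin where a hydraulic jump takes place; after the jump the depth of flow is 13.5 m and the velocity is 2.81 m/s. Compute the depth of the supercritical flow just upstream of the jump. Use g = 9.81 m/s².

Fr₂ = V₂/√(g·y₂) = 2.81/√(9.81×13.5) = 0.244.
From the momentum equation (using Fr₂), y₁/y₂ = ½[√(1 + 8Fr₂²) − 1] = ½[√1.477 − 1] = 0.108.
y₁ = 0.108 × 13.5 = 1.45 m.

y₁ = 1.45 m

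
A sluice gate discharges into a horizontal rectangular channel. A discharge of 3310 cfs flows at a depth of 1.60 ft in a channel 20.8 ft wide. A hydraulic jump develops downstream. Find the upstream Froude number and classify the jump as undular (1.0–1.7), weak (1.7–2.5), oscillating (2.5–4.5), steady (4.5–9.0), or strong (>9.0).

q = Q/b = 3310/20.8 = 159 ft²/s; V₁ = q/y₁ = 99.5 ft/s. Fr₁ = V₁/√(g·y₁) = 13.9.
Fr₁ = 13.9 lies in the strong range.

Fr₁ = 13.9; strong jump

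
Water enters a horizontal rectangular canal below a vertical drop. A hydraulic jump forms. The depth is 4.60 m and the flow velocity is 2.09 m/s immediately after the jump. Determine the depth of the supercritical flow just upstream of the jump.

Fr₂ = V₂/√(g·y₂) = 2.09/√(9.81×4.60) = 0.311.
Since the conjugate-depth ratio holds either way, y₁/y₂ = ½[√(1 + 8Fr₂²) − 1] = ½[√1.774 − 1] = 0.166.
y₁ = 0.166 × 4.60 = 0.764 m.

y₁ = 0.764 m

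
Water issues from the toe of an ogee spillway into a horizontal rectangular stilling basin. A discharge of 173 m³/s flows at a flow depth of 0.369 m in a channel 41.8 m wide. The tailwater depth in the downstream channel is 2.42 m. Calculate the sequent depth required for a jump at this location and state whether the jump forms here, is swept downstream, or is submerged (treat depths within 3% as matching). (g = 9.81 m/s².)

y₂ = 2.90 m; the jump is swept downstream

q = Q/b = 173/41.8 = 4.14 m²/s; V₁ = q/y₁ = 11.2 m/s. Fr₁ = V₁/√(g·y₁) = 5.90.
From the momentum equation for a rectangular channel, y₂/y₁ = ½[√(1 + 8Fr₁²) − 1] = ½[√279.0 − 1] = 7.85.
y₂ = 7.85 × 0.369 = 2.90 m.
Tailwater y_tw = 2.42 m: y_tw < y₂, so the jump is swept downstream.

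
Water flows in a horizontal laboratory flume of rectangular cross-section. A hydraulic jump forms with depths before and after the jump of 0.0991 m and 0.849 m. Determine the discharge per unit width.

q = 0.626 m²/s

For a rectangular channel the momentum equation gives q² = ½·g·y₁·y₂·(y₁ + y₂) = ½×9.81×0.0991×0.849×0.948 = 0.391.
q = √0.391 = 0.626 m²/s.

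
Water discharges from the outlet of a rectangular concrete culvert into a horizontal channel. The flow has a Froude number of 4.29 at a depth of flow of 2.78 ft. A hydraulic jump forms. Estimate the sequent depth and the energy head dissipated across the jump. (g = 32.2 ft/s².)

y₂ = 15.5 ft; ΔE = 12.0 ft

Fr₁ = 4.29 (given).
By Bélanger, y₂/y₁ = ½[√(1 + 8Fr₁²) − 1] = ½[√148.2 − 1] = 5.59.
y₂ = 5.59 × 2.78 = 15.5 ft.
Head loss: ΔE = (y₂ − y₁)³/(4y₁y₂) = (15.5 − 2.78)³/(4×2.78×15.5) = 2074/173 = 12.0 ft.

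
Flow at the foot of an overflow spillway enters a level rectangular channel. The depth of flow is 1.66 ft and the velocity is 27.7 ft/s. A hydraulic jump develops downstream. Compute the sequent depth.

Fr₁ = V₁/√(g·y₁) = 27.7/√(32.2×1.66) = 3.79.
Sequent-depth ratio: y₂/y₁ = ½[√(1 + 8Fr₁²) − 1] = ½[√115.8 − 1] = 4.88.
y₂ = 4.88 × 1.66 = 8.10 ft.

y₂ = 8.10 ft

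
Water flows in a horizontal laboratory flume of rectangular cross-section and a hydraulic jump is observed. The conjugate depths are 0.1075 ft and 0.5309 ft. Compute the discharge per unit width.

q = 0.7659 ft²/s

For a rectangular channel the momentum equation gives q² = ½·g·y₁·y₂·(y₁ + y₂) = ½×32.2×0.1075×0.5309×0.6384 = 0.5866.
q = √0.5866 = 0.7659 ft²/s.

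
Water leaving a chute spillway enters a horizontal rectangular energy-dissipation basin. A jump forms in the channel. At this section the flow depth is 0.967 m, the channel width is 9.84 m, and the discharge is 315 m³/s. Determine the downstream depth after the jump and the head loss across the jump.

y₂ = 14.2 m; ΔE = 42.3 m

q = Q/b = 315/9.84 = 32.0 m²/s; V₁ = q/y₁ = 33.1 m/s. Fr₁ = V₁/√(g·y₁) = 10.7.
Bélanger equation: y₂/y₁ = ½[√(1 + 8Fr₁²) − 1] = ½[√925.2 − 1] = 14.7.
y₂ = 14.7 × 0.967 = 14.2 m.
Head loss: ΔE = (y₂ − y₁)³/(4y₁y₂) = (14.2 − 0.967)³/(4×0.967×14.2) = 2330/55.0 = 42.3 m.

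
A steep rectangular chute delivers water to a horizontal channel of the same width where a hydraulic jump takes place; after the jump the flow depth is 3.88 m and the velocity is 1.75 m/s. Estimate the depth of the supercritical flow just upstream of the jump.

Fr₂ = V₂/√(g·y₂) = 1.75/√(9.81×3.88) = 0.284.
Since the conjugate-depth ratio holds either way, y₁/y₂ = ½[√(1 + 8Fr₂²) − 1] = ½[√1.644 − 1] = 0.141.
y₁ = 0.141 × 3.88 = 0.547 m.

y₁ = 0.547 m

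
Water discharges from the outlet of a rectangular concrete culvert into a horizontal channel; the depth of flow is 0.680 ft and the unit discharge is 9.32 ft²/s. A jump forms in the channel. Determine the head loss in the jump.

ΔE = 0.883 ft

V₁ = q/y₁ = 9.32/0.680 = 13.7 ft/s. Fr₁ = V₁/√(g·y₁) = 13.7/√(32.2×0.680) = 2.93.
Sequent-depth ratio: y₂/y₁ = ½[√(1 + 8Fr₁²) − 1] = ½[√69.63 − 1] = 3.67.
y₂ = 3.67 × 0.680 = 2.50 ft.
Head loss: ΔE = (y₂ − y₁)³/(4y₁y₂) = (2.50 − 0.680)³/(4×0.680×2.50) = 6.00/6.79 = 0.883 ft.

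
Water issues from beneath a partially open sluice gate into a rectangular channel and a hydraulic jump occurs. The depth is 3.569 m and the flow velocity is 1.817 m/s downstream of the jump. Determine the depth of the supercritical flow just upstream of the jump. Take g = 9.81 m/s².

Fr₂ = V₂/√(g·y₂) = 1.817/√(9.81×3.569) = 0.3071.
Since the conjugate-depth ratio holds either way, y₁/y₂ = ½[√(1 + 8Fr₂²) − 1] = ½[√1.7544 − 1] = 0.1623.
y₁ = 0.1623 × 3.569 = 0.5791 m.

y₁ = 0.5791 m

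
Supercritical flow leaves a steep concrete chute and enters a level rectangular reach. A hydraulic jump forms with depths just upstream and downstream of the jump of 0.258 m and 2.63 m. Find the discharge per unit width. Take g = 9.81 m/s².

For a rectangular channel the momentum equation gives q² = ½·g·y₁·y₂·(y₁ + y₂) = ½×9.81×0.258×2.63×2.89 = 9.61.
q = √9.61 = 3.10 m²/s.

q = 3.10 m²/s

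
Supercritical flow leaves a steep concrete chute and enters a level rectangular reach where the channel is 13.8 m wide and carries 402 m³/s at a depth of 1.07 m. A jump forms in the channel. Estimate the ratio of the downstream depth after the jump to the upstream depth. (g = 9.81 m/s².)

q = Q/b = 402/13.8 = 29.1 m²/s; V₁ = q/y₁ = 27.2 m/s. Fr₁ = V₁/√(g·y₁) = 8.40.
Conjugate-depth relation: y₂/y₁ = ½[√(1 + 8Fr₁²) − 1] = ½[√565.9 − 1] = 11.4.

y₂/y₁ = 11.4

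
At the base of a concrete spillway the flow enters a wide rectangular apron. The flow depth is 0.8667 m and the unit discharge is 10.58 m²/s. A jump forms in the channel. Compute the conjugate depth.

V₁ = q/y₁ = 10.58/0.8667 = 12.21 m/s. Fr₁ = V₁/√(g·y₁) = 12.21/√(9.81×0.8667) = 4.186.
By Bélanger, y₂/y₁ = ½[√(1 + 8Fr₁²) − 1] = ½[√141.21 − 1] = 5.442.
y₂ = 5.442 × 0.8667 = 4.716 m.

y₂ = 4.716 m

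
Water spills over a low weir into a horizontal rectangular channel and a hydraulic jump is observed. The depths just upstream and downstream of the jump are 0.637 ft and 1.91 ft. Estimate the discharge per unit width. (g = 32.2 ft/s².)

q = 7.06 ft²/s

For a rectangular channel the momentum equation gives q² = ½·g·y₁·y₂·(y₁ + y₂) = ½×32.2×0.637×1.91×2.55 = 49.9.
q = √49.9 = 7.06 ft²/s.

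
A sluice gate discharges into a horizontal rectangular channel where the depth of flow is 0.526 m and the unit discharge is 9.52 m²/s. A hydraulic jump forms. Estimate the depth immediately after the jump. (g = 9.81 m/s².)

V₁ = q/y₁ = 9.52/0.526 = 18.1 m/s. Fr₁ = V₁/√(g·y₁) = 18.1/√(9.81×0.526) = 7.97.
From the momentum equation for a rectangular channel, y₂/y₁ = ½[√(1 + 8Fr₁²) − 1] = ½[√508.9 − 1] = 10.8.
y₂ = 10.8 × 0.526 = 5.67 m.

y₂ = 5.67 m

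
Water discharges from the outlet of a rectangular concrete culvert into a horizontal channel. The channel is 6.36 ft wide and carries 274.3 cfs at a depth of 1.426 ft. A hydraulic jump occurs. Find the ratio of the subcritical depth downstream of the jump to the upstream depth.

y₂/y₁ = 5.832

q = Q/b = 274.3/6.36 = 43.13 ft²/s; V₁ = q/y₁ = 30.24 ft/s. Fr₁ = V₁/√(g·y₁) = 4.463.
Bélanger equation: y₂/y₁ = ½[√(1 + 8Fr₁²) − 1] = ½[√160.37 − 1] = 5.832.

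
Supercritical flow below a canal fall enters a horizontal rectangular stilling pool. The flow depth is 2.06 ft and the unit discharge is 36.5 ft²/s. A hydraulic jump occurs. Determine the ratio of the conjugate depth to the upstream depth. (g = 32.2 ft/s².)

V₁ = q/y₁ = 36.5/2.06 = 17.7 ft/s. Fr₁ = V₁/√(g·y₁) = 17.7/√(32.2×2.06) = 2.18.
Sequent-depth ratio: y₂/y₁ = ½[√(1 + 8Fr₁²) − 1] = ½[√38.86 − 1] = 2.62.

y₂/y₁ = 2.62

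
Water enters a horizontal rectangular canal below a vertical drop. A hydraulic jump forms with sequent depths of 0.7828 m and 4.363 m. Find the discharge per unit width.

For a rectangular channel the momentum equation gives q² = ½·g·y₁·y₂·(y₁ + y₂) = ½×9.81×0.7828×4.363×5.146 = 86.20.
q = √86.20 = 9.285 m²/s.

q = 9.285 m²/s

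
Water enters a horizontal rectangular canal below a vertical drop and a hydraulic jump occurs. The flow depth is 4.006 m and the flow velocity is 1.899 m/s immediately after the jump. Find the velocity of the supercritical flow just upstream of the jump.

V₁ = 11.99 m/s

Fr₂ = V₂/√(g·y₂) = 1.899/√(9.81×4.006) = 0.3029.
Since the conjugate-depth ratio holds either way, y₁/y₂ = ½[√(1 + 8Fr₂²) − 1] = ½[√1.7341 − 1] = 0.1584.
y₁ = 0.1584 × 4.006 = 0.6347 m.
V₁ = q/y₁ = 7.607/0.6347 = 11.99 m/s.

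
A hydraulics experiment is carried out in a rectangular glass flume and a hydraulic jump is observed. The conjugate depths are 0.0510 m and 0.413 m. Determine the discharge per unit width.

q = 0.219 m²/s

For a rectangular channel the momentum equation gives q² = ½·g·y₁·y₂·(y₁ + y₂) = ½×9.81×0.0510×0.413×0.464 = 0.0479.
q = √0.0479 = 0.219 m²/s.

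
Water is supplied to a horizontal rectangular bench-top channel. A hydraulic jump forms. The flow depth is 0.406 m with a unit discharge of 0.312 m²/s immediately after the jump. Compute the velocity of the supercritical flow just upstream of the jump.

V₂ = q/y₂ = 0.312/0.406 = 0.768 m/s; Fr₂ = V₂/√(g·y₂) = 0.385.
Since the conjugate-depth ratio holds either way, y₁/y₂ = ½[√(1 + 8Fr₂²) − 1] = ½[√2.186 − 1] = 0.239.
y₁ = 0.239 × 0.406 = 0.0972 m.
V₁ = q/y₁ = 0.312/0.0972 = 3.21 m/s.

V₁ = 3.21 m/s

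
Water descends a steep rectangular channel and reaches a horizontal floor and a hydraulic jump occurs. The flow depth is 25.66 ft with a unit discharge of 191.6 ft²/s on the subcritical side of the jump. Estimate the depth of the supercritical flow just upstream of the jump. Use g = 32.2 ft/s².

V₂ = q/y₂ = 191.6/25.66 = 7.467 ft/s; Fr₂ = V₂/√(g·y₂) = 0.2598.
The Bélanger relation is symmetric: y₁/y₂ = ½[√(1 + 8Fr₂²) − 1] = ½[√1.5398 − 1] = 0.1204.
y₁ = 0.1204 × 25.66 = 3.091 ft.

y₁ = 3.091 ft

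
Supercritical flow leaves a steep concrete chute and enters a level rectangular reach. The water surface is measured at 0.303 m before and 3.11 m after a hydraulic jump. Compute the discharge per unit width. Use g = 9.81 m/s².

For a rectangular channel the momentum equation gives q² = ½·g·y₁·y₂·(y₁ + y₂) = ½×9.81×0.303×3.11×3.41 = 15.8.
q = √15.8 = 3.97 m²/s.

q = 3.97 m²/s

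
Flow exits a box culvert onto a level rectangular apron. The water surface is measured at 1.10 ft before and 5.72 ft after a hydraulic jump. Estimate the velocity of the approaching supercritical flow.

V₁ = 23.9 ft/s

For a rectangular channel the momentum equation gives q² = ½·g·y₁·y₂·(y₁ + y₂) = ½×32.2×1.10×5.72×6.82 = 691.
q = √691 = 26.3 ft²/s.
V₁ = q/y₁ = 26.3/1.10 = 23.9 ft/s.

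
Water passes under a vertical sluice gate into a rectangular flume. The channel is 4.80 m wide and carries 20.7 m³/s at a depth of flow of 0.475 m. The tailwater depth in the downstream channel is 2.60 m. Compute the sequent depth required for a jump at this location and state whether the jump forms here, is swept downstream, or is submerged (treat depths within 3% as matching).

y₂ = 2.60 m; the jump forms here

q = Q/b = 20.7/4.80 = 4.31 m²/s; V₁ = q/y₁ = 9.08 m/s. Fr₁ = V₁/√(g·y₁) = 4.21.
From the momentum equation for a rectangular channel, y₂/y₁ = ½[√(1 + 8Fr₁²) − 1] = ½[√142.5 − 1] = 5.47.
y₂ = 5.47 × 0.475 = 2.60 m.
Tailwater y_tw = 2.60 m: y_tw ≈ y₂, so the jump forms here.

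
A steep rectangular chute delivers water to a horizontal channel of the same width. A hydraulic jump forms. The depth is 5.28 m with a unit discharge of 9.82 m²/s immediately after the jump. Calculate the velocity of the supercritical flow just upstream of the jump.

V₂ = q/y₂ = 9.82/5.28 = 1.86 m/s; Fr₂ = V₂/√(g·y₂) = 0.258.
From the momentum equation (using Fr₂), y₁/y₂ = ½[√(1 + 8Fr₂²) − 1] = ½[√1.534 − 1] = 0.119.
y₁ = 0.119 × 5.28 = 0.630 m.
V₁ = q/y₁ = 9.82/0.630 = 15.6 m/s.

V₁ = 15.6 m/s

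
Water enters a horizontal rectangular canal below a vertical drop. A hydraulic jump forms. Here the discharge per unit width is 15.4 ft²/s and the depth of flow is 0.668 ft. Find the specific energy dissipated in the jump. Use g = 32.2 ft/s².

ΔE = 4.35 ft

V₁ = q/y₁ = 15.4/0.668 = 23.1 ft/s. Fr₁ = V₁/√(g·y₁) = 23.1/√(32.2×0.668) = 4.97.
From the momentum equation for a rectangular channel, y₂/y₁ = ½[√(1 + 8Fr₁²) − 1] = ½[√198.7 − 1] = 6.55.
y₂ = 6.55 × 0.668 = 4.37 ft.
Head loss: ΔE = (y₂ − y₁)³/(4y₁y₂) = (4.37 − 0.668)³/(4×0.668×4.37) = 50.9/11.7 = 4.35 ft.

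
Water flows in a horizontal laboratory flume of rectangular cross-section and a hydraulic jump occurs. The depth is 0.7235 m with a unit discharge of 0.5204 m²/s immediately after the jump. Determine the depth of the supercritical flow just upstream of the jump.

y₁ = 0.09342 m

V₂ = q/y₂ = 0.5204/0.7235 = 0.7193 m/s; Fr₂ = V₂/√(g·y₂) = 0.2700.
Applying the sequent-depth relation in reverse, y₁/y₂ = ½[√(1 + 8Fr₂²) − 1] = ½[√1.5831 − 1] = 0.1291.
y₁ = 0.1291 × 0.7235 = 0.09342 m.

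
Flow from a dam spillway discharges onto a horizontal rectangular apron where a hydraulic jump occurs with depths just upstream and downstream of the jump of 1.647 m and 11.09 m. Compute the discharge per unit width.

For a rectangular channel the momentum equation gives q² = ½·g·y₁·y₂·(y₁ + y₂) = ½×9.81×1.647×11.09×12.74 = 1141.
q = √1141 = 33.78 m²/s.

q = 33.78 m²/s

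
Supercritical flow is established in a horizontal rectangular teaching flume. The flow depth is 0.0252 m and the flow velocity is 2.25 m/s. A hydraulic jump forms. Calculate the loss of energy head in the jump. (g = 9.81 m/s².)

Fr₁ = V₁/√(g·y₁) = 2.25/√(9.81×0.0252) = 4.53.
Bélanger equation: y₂/y₁ = ½[√(1 + 8Fr₁²) − 1] = ½[√164.8 − 1] = 5.92.
y₂ = 5.92 × 0.0252 = 0.149 m.
q = V₁·y₁ = 2.25 × 0.0252 = 0.0567 m²/s. V₂ = q/y₂ = 0.0567/0.149 = 0.380 m/s. E₁ = y₁ + V₁²/2g = 0.283 m; E₂ = y₂ + V₂²/2g = 0.157 m. ΔE = E₁ − E₂ = 0.127 m.

ΔE = 0.127 m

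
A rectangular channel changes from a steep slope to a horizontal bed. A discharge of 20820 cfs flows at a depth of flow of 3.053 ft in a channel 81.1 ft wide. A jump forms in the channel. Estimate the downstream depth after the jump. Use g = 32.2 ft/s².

y₂ = 35.12 ft

q = Q/b = 20820/81.1 = 256.7 ft²/s; V₁ = q/y₁ = 84.09 ft/s. Fr₁ = V₁/√(g·y₁) = 8.481.
From the momentum equation for a rectangular channel, y₂/y₁ = ½[√(1 + 8Fr₁²) − 1] = ½[√576.40 − 1] = 11.50.
y₂ = 11.50 × 3.053 = 35.12 ft.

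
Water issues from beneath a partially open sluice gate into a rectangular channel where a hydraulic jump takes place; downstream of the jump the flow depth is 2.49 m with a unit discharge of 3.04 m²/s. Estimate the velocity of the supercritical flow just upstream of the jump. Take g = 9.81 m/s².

V₂ = q/y₂ = 3.04/2.49 = 1.22 m/s; Fr₂ = V₂/√(g·y₂) = 0.247.
From the momentum equation (using Fr₂), y₁/y₂ = ½[√(1 + 8Fr₂²) − 1] = ½[√1.488 − 1] = 0.110.
y₁ = 0.110 × 2.49 = 0.274 m.
V₁ = q/y₁ = 3.04/0.274 = 11.1 m/s.

V₁ = 11.1 m/s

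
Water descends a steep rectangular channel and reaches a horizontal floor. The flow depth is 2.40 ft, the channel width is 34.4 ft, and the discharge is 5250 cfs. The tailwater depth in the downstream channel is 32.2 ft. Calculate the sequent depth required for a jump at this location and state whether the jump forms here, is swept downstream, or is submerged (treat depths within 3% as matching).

y₂ = 23.4 ft; the jump is submerged

q = Q/b = 5250/34.4 = 153 ft²/s; V₁ = q/y₁ = 63.6 ft/s. Fr₁ = V₁/√(g·y₁) = 7.23.
Conjugate-depth relation: y₂/y₁ = ½[√(1 + 8Fr₁²) − 1] = ½[√419.6 − 1] = 9.74.
y₂ = 9.74 × 2.40 = 23.4 ft.
Tailwater y_tw = 32.2 ft: y_tw > y₂, so the jump is submerged.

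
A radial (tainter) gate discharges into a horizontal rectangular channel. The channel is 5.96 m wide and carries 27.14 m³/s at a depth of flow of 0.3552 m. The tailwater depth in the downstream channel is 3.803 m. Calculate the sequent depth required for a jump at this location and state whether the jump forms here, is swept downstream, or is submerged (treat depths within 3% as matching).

y₂ = 3.277 m; the jump is submerged

q = Q/b = 27.14/5.96 = 4.554 m²/s; V₁ = q/y₁ = 12.82 m/s. Fr₁ = V₁/√(g·y₁) = 6.868.
Sequent-depth ratio: y₂/y₁ = ½[√(1 + 8Fr₁²) − 1] = ½[√378.34 − 1] = 9.225.
y₂ = 9.225 × 0.3552 = 3.277 m.
Tailwater y_tw = 3.803 m: y_tw > y₂, so the jump is submerged.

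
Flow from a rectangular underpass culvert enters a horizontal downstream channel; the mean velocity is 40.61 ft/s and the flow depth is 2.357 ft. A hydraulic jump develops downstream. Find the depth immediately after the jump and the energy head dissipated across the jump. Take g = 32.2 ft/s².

y₂ = 14.40 ft; ΔE = 12.88 ft

Fr₁ = V₁/√(g·y₁) = 40.61/√(32.2×2.357) = 4.661.
Bélanger equation: y₂/y₁ = ½[√(1 + 8Fr₁²) − 1] = ½[√174.84 − 1] = 6.111.
y₂ = 6.111 × 2.357 = 14.40 ft.
q = V₁·y₁ = 40.61 × 2.357 = 95.72 ft²/s. V₂ = q/y₂ = 95.72/14.40 = 6.645 ft/s. E₁ = y₁ + V₁²/2g = 27.97 ft; E₂ = y₂ + V₂²/2g = 15.09 ft. ΔE = E₁ − E₂ = 12.88 ft.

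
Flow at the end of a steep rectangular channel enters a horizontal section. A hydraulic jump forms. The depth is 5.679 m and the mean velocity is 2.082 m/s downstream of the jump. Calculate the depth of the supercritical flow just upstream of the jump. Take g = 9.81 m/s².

Fr₂ = V₂/√(g·y₂) = 2.082/√(9.81×5.679) = 0.2789.
The Bélanger relation is symmetric: y₁/y₂ = ½[√(1 + 8Fr₂²) − 1] = ½[√1.6225 − 1] = 0.1369.
y₁ = 0.1369 × 5.679 = 0.7773 m.

y₁ = 0.7773 m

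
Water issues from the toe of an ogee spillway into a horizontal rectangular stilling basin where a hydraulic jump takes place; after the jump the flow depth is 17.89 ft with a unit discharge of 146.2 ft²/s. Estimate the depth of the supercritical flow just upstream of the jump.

V₂ = q/y₂ = 146.2/17.89 = 8.172 ft/s; Fr₂ = V₂/√(g·y₂) = 0.3405.
From the momentum equation (using Fr₂), y₁/y₂ = ½[√(1 + 8Fr₂²) − 1] = ½[√1.9275 − 1] = 0.1942.
y₁ = 0.1942 × 17.89 = 3.474 ft.

y₁ = 3.474 ft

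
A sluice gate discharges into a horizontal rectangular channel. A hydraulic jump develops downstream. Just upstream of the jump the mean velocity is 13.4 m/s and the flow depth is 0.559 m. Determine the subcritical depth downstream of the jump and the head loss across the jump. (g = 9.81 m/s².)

y₂ = 4.25 m; ΔE = 5.30 m

Fr₁ = V₁/√(g·y₁) = 13.4/√(9.81×0.559) = 5.72.
Bélanger equation: y₂/y₁ = ½[√(1 + 8Fr₁²) − 1] = ½[√263.0 − 1] = 7.61.
y₂ = 7.61 × 0.559 = 4.25 m.
q = V₁·y₁ = 13.4 × 0.559 = 7.49 m²/s. V₂ = q/y₂ = 7.49/4.25 = 1.76 m/s. E₁ = y₁ + V₁²/2g = 9.71 m; E₂ = y₂ + V₂²/2g = 4.41 m. ΔE = E₁ − E₂ = 5.30 m.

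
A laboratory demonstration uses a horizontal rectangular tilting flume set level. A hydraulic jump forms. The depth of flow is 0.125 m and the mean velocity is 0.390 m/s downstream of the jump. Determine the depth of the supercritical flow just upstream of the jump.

Fr₂ = V₂/√(g·y₂) = 0.390/√(9.81×0.125) = 0.352.
From the momentum equation (using Fr₂), y₁/y₂ = ½[√(1 + 8Fr₂²) − 1] = ½[√1.992 − 1] = 0.206.
y₁ = 0.206 × 0.125 = 0.0257 m.

y₁ = 0.0257 m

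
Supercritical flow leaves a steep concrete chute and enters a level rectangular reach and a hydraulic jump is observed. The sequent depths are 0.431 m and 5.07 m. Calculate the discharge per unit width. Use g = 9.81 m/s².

q = 7.68 m²/s

For a rectangular channel the momentum equation gives q² = ½·g·y₁·y₂·(y₁ + y₂) = ½×9.81×0.431×5.07×5.50 = 59.0.
q = √59.0 = 7.68 m²/s.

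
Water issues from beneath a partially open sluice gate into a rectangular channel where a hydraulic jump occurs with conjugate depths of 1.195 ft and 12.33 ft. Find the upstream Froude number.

Fr₁ = 7.641

For a rectangular channel the momentum equation gives q² = ½·g·y₁·y₂·(y₁ + y₂) = ½×32.2×1.195×12.33×13.53 = 3208.
q = √3208 = 56.64 ft²/s.
V₁ = q/y₁ = 47.40 ft/s; Fr₁ = V₁/√(g·y₁) = 7.641.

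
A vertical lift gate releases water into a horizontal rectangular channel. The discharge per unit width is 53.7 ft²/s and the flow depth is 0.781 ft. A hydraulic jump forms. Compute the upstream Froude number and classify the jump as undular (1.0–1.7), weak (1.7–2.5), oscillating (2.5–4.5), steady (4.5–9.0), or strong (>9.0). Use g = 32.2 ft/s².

V₁ = q/y₁ = 53.7/0.781 = 68.8 ft/s. Fr₁ = V₁/√(g·y₁) = 68.8/√(32.2×0.781) = 13.7.
Fr₁ = 13.7 lies in the strong range.

Fr₁ = 13.7; strong jump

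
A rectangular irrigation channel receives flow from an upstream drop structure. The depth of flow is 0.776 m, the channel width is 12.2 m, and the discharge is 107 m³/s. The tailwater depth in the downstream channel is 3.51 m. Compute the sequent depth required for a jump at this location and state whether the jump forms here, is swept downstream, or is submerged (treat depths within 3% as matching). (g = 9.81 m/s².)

y₂ = 4.12 m; the jump is swept downstream

q = Q/b = 107/12.2 = 8.77 m²/s; V₁ = q/y₁ = 11.3 m/s. Fr₁ = V₁/√(g·y₁) = 4.10.
Conjugate-depth relation: y₂/y₁ = ½[√(1 + 8Fr₁²) − 1] = ½[√135.2 − 1] = 5.31.
y₂ = 5.31 × 0.776 = 4.12 m.
Tailwater y_tw = 3.51 m: y_tw < y₂, so the jump is swept downstream.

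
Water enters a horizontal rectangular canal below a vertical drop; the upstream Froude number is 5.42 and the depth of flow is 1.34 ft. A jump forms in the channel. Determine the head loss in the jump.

ΔE = 11.0 ft

Fr₁ = 5.42 (given).
By Bélanger, y₂/y₁ = ½[√(1 + 8Fr₁²) − 1] = ½[√236.0 − 1] = 7.18.
y₂ = 7.18 × 1.34 = 9.62 ft.
Head loss: ΔE = (y₂ − y₁)³/(4y₁y₂) = (9.62 − 1.34)³/(4×1.34×9.62) = 568/51.6 = 11.0 ft.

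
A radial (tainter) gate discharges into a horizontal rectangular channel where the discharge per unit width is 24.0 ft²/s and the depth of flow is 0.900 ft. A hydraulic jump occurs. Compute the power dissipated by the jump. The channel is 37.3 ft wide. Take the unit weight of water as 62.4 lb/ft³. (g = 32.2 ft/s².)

P = 590 hp

V₁ = q/y₁ = 24.0/0.900 = 26.7 ft/s. Fr₁ = V₁/√(g·y₁) = 26.7/√(32.2×0.900) = 4.95.
From the momentum equation for a rectangular channel, y₂/y₁ = ½[√(1 + 8Fr₁²) − 1] = ½[√197.3 − 1] = 6.52.
y₂ = 6.52 × 0.900 = 5.87 ft.
V₂ = q/y₂ = 24.0/5.87 = 4.09 ft/s. E₁ = y₁ + V₁²/2g = 11.9 ft; E₂ = y₂ + V₂²/2g = 6.13 ft. ΔE = E₁ − E₂ = 5.81 ft.
Q = q·b = 24.0 × 37.3 = 895 cfs. P = γ·Q·ΔE/550 = 62.4 × 895 × 5.81 / 550 = 590 hp.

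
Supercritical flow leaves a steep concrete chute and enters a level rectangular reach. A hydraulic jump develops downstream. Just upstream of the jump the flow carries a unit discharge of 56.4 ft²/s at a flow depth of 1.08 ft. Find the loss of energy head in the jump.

ΔE = 30.1 ft

V₁ = q/y₁ = 56.4/1.08 = 52.2 ft/s. Fr₁ = V₁/√(g·y₁) = 52.2/√(32.2×1.08) = 8.86.
Sequent-depth ratio: y₂/y₁ = ½[√(1 + 8Fr₁²) − 1] = ½[√628.4 − 1] = 12.0.
y₂ = 12.0 × 1.08 = 13.0 ft.
V₂ = q/y₂ = 56.4/13.0 = 4.34 ft/s. E₁ = y₁ + V₁²/2g = 43.4 ft; E₂ = y₂ + V₂²/2g = 13.3 ft. ΔE = E₁ − E₂ = 30.1 ft.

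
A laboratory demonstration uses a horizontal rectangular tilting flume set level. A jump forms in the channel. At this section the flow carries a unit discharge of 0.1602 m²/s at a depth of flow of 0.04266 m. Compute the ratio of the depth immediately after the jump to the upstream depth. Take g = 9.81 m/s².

V₁ = q/y₁ = 0.1602/0.04266 = 3.755 m/s. Fr₁ = V₁/√(g·y₁) = 3.755/√(9.81×0.04266) = 5.805.
Sequent-depth ratio: y₂/y₁ = ½[√(1 + 8Fr₁²) − 1] = ½[√270.58 − 1] = 7.725.

y₂/y₁ = 7.725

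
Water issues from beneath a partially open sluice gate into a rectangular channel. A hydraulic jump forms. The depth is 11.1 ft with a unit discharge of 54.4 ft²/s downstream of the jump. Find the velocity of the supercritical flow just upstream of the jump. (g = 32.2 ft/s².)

V₁ = 40.8 ft/s

V₂ = q/y₂ = 54.4/11.1 = 4.90 ft/s; Fr₂ = V₂/√(g·y₂) = 0.259.
Applying the sequent-depth relation in reverse, y₁/y₂ = ½[√(1 + 8Fr₂²) − 1] = ½[√1.538 − 1] = 0.120.
y₁ = 0.120 × 11.1 = 1.33 ft.
V₁ = q/y₁ = 54.4/1.33 = 40.8 ft/s.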